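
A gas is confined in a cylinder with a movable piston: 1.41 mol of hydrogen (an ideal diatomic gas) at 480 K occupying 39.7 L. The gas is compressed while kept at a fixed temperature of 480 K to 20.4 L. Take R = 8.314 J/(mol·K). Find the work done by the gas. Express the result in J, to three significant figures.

W ≈ -3750 J

Isothermal: W = nRT ln(V₂/V₁).
W = (1.41)(8.314)(480) × ln(20.4/39.7)
  = 5627 × -0.6658
W_by_gas = -3746 J.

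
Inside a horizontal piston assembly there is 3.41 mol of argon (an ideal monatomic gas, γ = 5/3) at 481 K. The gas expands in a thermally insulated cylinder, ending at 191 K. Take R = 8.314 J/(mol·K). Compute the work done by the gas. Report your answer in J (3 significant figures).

Adiabatic ⇒ Q = 0, so W_by = −ΔU = nCᵥ(T₁ − T₂).
Cᵥ = 3R/2 = 12.47 J/(mol·K).
W = (3.41)(12.47)(481 − 191) = 12333 J.

W ≈ 12300 J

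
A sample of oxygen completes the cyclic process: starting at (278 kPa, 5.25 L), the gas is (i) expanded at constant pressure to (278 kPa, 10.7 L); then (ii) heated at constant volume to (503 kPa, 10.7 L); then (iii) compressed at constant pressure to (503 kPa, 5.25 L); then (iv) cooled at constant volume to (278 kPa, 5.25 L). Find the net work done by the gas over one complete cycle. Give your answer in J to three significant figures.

Constant-volume legs do no work.
W(i) = (278)(10.7 − 5.25) = 1515 J; W(iii) = (503)(5.25 − 10.7) = -2741 J.
W_net = 1515 − 2741 = -1226 J (the counter-clockwise enclosed area).

W_net ≈ -1230 J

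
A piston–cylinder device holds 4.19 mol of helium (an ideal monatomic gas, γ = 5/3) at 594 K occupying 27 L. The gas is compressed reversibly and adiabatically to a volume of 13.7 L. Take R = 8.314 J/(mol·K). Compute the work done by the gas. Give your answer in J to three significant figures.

W ≈ -17800 J

Adiabatic: TV^(γ−1) = const with γ = 5/3.
T₂ = T₁ (V₁/V₂)^(γ−1) = 594 × (27/13.7)^0.667 = 594 × 1.572 = 933.7 K.
W_by = nCᵥ(T₁ − T₂) = (4.19)(12.47)(594 − 933.7) = -17751 J.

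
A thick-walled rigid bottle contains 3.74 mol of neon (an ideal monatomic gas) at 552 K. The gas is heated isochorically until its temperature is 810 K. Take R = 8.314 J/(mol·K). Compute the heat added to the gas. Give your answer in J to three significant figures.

Q ≈ 12000 J

Constant volume ⇒ W = 0, so Q = ΔU = nCᵥΔT with Cᵥ = 3R/2 = 12.47 J/(mol·K).
ΔU = (3.74)(12.47)(810 − 552) = 12034 J.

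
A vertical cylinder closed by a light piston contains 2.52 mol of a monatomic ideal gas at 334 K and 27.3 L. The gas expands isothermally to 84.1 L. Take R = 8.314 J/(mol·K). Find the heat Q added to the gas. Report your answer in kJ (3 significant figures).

Q ≈ 7.87 kJ

Isothermal ⇒ ΔU = 0, so Q = W = nRT ln(V₂/V₁).
Q = (2.52)(8.314)(334) ln(84.1/27.3) = 6998 × 1.125 = 7873 J.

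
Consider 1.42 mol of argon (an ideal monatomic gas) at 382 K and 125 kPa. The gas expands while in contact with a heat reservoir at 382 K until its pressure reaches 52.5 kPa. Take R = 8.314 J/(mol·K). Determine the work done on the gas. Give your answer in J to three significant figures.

Isothermal process: W = nRT ln(V₂/V₁) = nRT ln(P₁/P₂).
W = (1.42)(8.314)(382) × ln(125/52.5)
  = 4510 × ln(2.381) = 4510 × 0.8675
W_by_gas = 3912 J; work on gas = −W_by = -3912 J.

W ≈ -3910 J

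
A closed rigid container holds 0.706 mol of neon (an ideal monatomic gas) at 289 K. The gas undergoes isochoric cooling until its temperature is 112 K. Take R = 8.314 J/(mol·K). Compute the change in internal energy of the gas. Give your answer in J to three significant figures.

ΔU ≈ -1560 J

Constant volume ⇒ W = 0, so Q = ΔU = nCᵥΔT with Cᵥ = 3R/2 = 12.47 J/(mol·K).
ΔU = (0.706)(12.47)(112 − 289) = -1558 J.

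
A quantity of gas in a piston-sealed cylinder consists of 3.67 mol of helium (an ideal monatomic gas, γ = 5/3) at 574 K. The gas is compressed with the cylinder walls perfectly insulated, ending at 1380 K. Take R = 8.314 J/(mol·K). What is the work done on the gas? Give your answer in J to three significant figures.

W ≈ 36900 J

Adiabatic ⇒ Q = 0, so W_by = −ΔU = nCᵥ(T₁ − T₂).
Cᵥ = 3R/2 = 12.47 J/(mol·K).
W = (3.67)(12.47)(574 − 1380) = -36889 J.
Work on gas = −W_by = 36889 J.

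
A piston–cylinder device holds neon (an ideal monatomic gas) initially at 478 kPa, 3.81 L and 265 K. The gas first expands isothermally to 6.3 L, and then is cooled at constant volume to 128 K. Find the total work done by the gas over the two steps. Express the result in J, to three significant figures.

Step 1 (isothermal): W = P₁V₁ ln(V₂/V₁) = (1821) ln(6.3/3.81) = 915.9 J.
Step 2 (isochoric): W = 0 (constant volume).
W_total = 915.9 + 0 = 915.9 J.

W_total ≈ 916 J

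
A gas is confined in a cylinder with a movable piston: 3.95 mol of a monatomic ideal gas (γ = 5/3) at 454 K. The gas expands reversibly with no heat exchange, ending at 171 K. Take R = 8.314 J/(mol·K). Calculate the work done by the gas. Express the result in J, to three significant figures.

W ≈ 13900 J

Adiabatic ⇒ Q = 0, so W_by = −ΔU = nCᵥ(T₁ − T₂).
Cᵥ = 3R/2 = 12.47 J/(mol·K).
W = (3.95)(12.47)(454 − 171) = 13941 J.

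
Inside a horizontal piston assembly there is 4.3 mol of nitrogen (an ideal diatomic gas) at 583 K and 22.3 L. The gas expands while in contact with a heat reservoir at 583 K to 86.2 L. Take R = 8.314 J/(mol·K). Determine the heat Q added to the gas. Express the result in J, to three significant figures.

Q ≈ 28200 J

Isothermal ⇒ ΔU = 0, so Q = W = nRT ln(V₂/V₁).
Q = (4.3)(8.314)(583) ln(86.2/22.3) = 20842 × 1.352 = 28181 J.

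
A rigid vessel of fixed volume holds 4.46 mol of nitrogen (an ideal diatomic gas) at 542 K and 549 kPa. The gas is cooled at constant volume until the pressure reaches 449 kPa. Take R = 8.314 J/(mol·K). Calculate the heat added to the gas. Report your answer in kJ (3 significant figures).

Constant volume ⇒ W = 0, so Q = ΔU = nCᵥΔT with Cᵥ = 5R/2 = 20.79 J/(mol·K).
At constant V, T₂/T₁ = P₂/P₁ ⇒ ΔT = T₁(P₂/P₁ − 1) = 542·(449/549 − 1) = -98.72 K.
ΔU = (4.46)(20.79)(-98.72) = -9152 J.

Q ≈ -9.15 kJ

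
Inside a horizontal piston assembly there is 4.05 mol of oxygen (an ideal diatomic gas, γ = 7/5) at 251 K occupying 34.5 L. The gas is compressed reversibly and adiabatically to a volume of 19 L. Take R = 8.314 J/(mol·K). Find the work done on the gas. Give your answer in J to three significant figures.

Adiabatic: TV^(γ−1) = const with γ = 7/5.
T₂ = T₁ (V₁/V₂)^(γ−1) = 251 × (34.5/19)^0.4 = 251 × 1.269 = 318.6 K.
W_by = nCᵥ(T₁ − T₂) = (4.05)(20.79)(251 − 318.6) = -5694 J.
Work on gas = −W_by = 5694 J.

W ≈ 5690 J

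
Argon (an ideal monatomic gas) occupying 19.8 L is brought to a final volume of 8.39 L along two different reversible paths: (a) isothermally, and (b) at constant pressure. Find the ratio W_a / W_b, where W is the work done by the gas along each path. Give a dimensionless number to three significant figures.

W_a / W_b ≈ 1.49

Path (a) isothermal: W = P₁V₁ ln(V₂/V₁) → W_a/(P₁V₁) = -0.8586.
Path (b) isobaric: W = P₁(V₂ − V₁) → W_b/(P₁V₁) = -0.5763.
W_a / W_b = -0.8586 / -0.5763 = 1.49.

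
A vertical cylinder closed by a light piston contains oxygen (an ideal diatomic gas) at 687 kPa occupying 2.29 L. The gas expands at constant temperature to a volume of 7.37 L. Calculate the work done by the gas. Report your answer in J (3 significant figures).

Isothermal: W = nRT ln(V₂/V₁) = P₁V₁ ln(V₂/V₁).
P₁V₁ = (687 kPa)(2.29 L) = 1573 J.
W = 1573 × ln(7.37/2.29) = 1573 × 1.169
W_by_gas = 1839 J.

W ≈ 1840 J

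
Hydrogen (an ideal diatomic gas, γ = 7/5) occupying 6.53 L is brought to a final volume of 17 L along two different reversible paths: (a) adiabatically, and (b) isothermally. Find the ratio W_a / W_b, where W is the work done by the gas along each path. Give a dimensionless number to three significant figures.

Path (a) adiabatic: W = P₁V₁(1 − (V₁/V₂)^(γ−1))/(γ−1) → W_a/(P₁V₁) = 0.795.
Path (b) isothermal: W = P₁V₁ ln(V₂/V₁) → W_b/(P₁V₁) = 0.9568.
W_a / W_b = 0.795 / 0.9568 = 0.8309.

W_a / W_b ≈ 0.831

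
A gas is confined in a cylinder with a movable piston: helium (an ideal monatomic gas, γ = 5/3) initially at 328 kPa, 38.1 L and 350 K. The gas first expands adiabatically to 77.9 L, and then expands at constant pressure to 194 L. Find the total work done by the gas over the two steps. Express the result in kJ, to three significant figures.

Step 1 (adiabatic): W = (P₁V₁ − P₂V₂)/(γ−1) = (12497 − 7758)/0.667 = 7109 J.
After step 1: P = 99.58 kPa, V = 77.9 L, T = 217.3 K.
Step 2 (isobaric): W = PΔV = (99.58 kPa)(194 − 77.9 L) = 11562 J.
W_total = 7109 + 11562 = 18671 J.

W_total ≈ 18.7 kJ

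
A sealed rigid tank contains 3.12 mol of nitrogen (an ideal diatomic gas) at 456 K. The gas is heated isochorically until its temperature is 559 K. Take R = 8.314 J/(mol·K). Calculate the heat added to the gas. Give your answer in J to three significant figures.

Constant volume ⇒ W = 0, so Q = ΔU = nCᵥΔT with Cᵥ = 5R/2 = 20.79 J/(mol·K).
ΔU = (3.12)(20.79)(559 − 456) = 6679 J.

Q ≈ 6680 J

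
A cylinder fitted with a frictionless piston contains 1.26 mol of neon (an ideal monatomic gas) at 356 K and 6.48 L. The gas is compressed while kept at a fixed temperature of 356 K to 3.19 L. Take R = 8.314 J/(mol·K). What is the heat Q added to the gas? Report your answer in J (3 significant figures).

Isothermal ⇒ ΔU = 0, so Q = W = nRT ln(V₂/V₁).
Q = (1.26)(8.314)(356) ln(3.19/6.48) = 3729 × -0.7087 = -2643 J.

Q ≈ -2640 J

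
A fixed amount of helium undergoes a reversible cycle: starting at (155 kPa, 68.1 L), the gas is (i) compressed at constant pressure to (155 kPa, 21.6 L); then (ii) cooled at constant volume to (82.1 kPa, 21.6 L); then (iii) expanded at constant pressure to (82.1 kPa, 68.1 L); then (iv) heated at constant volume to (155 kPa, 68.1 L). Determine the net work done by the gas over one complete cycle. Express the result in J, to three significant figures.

Constant-volume legs do no work.
W(i) = (155)(21.6 − 68.1) = -7207 J; W(iii) = (82.1)(68.1 − 21.6) = 3818 J.
W_net = -7207 + 3818 = -3390 J (the counter-clockwise enclosed area).

W_net ≈ -3390 J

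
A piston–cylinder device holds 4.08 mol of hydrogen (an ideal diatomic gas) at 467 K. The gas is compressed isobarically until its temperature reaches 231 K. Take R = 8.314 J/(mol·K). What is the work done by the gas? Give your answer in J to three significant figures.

W ≈ -8010 J

Isobaric: W = P ΔV = nR ΔT.
W = (4.08)(8.314)(231 − 467) = -8005 J.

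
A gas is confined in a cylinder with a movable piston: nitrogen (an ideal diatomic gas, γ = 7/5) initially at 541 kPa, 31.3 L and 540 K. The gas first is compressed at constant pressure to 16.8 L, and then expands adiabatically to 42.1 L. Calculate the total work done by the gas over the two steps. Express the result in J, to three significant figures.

W_total ≈ -857 J

Step 1 (isobaric): W = PΔV = (541 kPa)(16.8 − 31.3 L) = -7844 J.
After step 1: P = 541 kPa, V = 16.8 L, T = 289.8 K.
Step 2 (adiabatic): W = (P₁V₁ − P₂V₂)/(γ−1) = (9089 − 6294)/0.4 = 6987 J.
W_total = -7844 + 6987 = -857.2 J.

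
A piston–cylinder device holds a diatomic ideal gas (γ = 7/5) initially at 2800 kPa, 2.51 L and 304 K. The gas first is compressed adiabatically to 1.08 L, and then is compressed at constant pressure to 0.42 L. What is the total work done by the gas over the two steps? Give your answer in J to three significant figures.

Step 1 (adiabatic): W = (P₁V₁ − P₂V₂)/(γ−1) = (7028 − 9848)/0.4 = -7049 J.
After step 1: P = 9118 kPa, V = 1.08 L, T = 426 K.
Step 2 (isobaric): W = PΔV = (9118 kPa)(0.42 − 1.08 L) = -6018 J.
W_total = -7049 − 6018 = -13067 J.

W_total ≈ -13100 J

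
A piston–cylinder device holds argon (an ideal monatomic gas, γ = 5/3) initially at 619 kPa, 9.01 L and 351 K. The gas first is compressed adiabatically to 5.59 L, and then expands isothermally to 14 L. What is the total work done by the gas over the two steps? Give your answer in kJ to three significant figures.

W_total ≈ 3.90 kJ

Step 1 (adiabatic): W = (P₁V₁ − P₂V₂)/(γ−1) = (5577 − 7667)/0.667 = -3135 J.
After step 1: P = 1372 kPa, V = 5.59 L, T = 482.5 K.
Step 2 (isothermal): W = P₁V₁ ln(V₂/V₁) = (7667) ln(14/5.59) = 7039 J.
W_total = -3135 + 7039 = 3904 J.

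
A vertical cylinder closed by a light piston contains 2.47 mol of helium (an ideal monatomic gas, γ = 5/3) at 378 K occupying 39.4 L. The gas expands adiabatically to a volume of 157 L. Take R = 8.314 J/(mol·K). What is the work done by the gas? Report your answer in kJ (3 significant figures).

Adiabatic: TV^(γ−1) = const with γ = 5/3.
T₂ = T₁ (V₁/V₂)^(γ−1) = 378 × (39.4/157)^0.667 = 378 × 0.3979 = 150.4 K.
W_by = nCᵥ(T₁ − T₂) = (2.47)(12.47)(378 − 150.4) = 7011 J.

W ≈ 7.01 kJ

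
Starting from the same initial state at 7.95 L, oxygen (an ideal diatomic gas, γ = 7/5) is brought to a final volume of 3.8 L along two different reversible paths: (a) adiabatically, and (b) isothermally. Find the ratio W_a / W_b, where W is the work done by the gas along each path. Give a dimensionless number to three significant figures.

W_a / W_b ≈ 1.16

Path (a) adiabatic: W = P₁V₁(1 − (V₁/V₂)^(γ−1))/(γ−1) → W_a/(P₁V₁) = -0.8587.
Path (b) isothermal: W = P₁V₁ ln(V₂/V₁) → W_b/(P₁V₁) = -0.7382.
W_a / W_b = -0.8587 / -0.7382 = 1.163.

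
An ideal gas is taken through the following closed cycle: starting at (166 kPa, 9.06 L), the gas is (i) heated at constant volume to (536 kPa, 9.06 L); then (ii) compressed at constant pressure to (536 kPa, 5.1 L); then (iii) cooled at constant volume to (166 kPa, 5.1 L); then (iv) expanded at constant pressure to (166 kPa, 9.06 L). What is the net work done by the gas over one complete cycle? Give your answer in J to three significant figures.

Constant-volume legs do no work.
W(ii) = (536)(5.1 − 9.06) = -2123 J; W(iv) = (166)(9.06 − 5.1) = 657.4 J.
W_net = -2123 + 657.4 = -1465 J (the counter-clockwise enclosed area).

W_net ≈ -1470 J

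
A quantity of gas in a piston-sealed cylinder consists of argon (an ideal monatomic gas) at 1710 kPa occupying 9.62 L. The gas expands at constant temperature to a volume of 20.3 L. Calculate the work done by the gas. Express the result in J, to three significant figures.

Isothermal: W = nRT ln(V₂/V₁) = P₁V₁ ln(V₂/V₁).
P₁V₁ = (1710 kPa)(9.62 L) = 16450 J.
W = 16450 × ln(20.3/9.62) = 16450 × 0.7468
W_by_gas = 12285 J.

W ≈ 12300 J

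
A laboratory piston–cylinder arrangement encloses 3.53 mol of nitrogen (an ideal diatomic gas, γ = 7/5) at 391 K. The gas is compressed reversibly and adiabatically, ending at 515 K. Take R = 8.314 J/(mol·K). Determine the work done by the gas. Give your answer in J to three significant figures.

W ≈ -9100 J

Adiabatic ⇒ Q = 0, so W_by = −ΔU = nCᵥ(T₁ − T₂).
Cᵥ = 5R/2 = 20.79 J/(mol·K).
W = (3.53)(20.79)(391 − 515) = -9098 J.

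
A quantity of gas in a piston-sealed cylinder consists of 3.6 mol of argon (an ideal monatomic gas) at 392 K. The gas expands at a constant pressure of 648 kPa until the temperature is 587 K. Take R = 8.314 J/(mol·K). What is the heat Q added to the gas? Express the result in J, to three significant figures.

Isobaric: W = nRΔT = (3.6)(8.314)(195) = 5836 J.
ΔU = nCᵥΔT with Cᵥ = 3R/2: ΔU = (3.6)(12.47)(195) = 8755 J.
Q = ΔU + W = 8755 + 5836 = 14591 J.

Q ≈ 14600 J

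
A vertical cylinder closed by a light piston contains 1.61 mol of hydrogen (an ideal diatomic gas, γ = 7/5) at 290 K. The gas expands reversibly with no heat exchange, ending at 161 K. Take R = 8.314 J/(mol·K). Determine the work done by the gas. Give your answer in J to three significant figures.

Adiabatic ⇒ Q = 0, so W_by = −ΔU = nCᵥ(T₁ − T₂).
Cᵥ = 5R/2 = 20.79 J/(mol·K).
W = (1.61)(20.79)(290 − 161) = 4317 J.

W ≈ 4320 J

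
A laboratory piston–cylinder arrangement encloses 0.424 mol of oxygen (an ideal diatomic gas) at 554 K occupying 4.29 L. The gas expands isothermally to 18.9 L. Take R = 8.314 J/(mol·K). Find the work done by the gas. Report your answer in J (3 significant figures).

Isothermal: W = nRT ln(V₂/V₁).
W = (0.424)(8.314)(554) × ln(18.9/4.29)
  = 1953 × 1.483
W_by_gas = 2896 J.

W ≈ 2900 J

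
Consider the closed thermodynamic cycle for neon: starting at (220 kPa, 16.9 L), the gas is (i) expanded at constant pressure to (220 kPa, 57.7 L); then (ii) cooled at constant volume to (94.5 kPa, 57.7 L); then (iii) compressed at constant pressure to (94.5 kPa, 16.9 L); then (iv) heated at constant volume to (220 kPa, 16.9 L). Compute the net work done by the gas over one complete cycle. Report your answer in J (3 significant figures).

W_net ≈ 5120 J

Constant-volume legs do no work.
W(i) = (220)(57.7 − 16.9) = 8976 J; W(iii) = (94.5)(16.9 − 57.7) = -3856 J.
W_net = 8976 − 3856 = 5120 J (the clockwise enclosed area).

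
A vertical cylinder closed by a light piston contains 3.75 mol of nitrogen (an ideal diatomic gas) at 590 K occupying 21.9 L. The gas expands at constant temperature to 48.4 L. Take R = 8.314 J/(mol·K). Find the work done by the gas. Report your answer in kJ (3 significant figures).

Isothermal: W = nRT ln(V₂/V₁).
W = (3.75)(8.314)(590) × ln(48.4/21.9)
  = 18395 × 0.793
W_by_gas = 14587 J.

W ≈ 14.6 kJ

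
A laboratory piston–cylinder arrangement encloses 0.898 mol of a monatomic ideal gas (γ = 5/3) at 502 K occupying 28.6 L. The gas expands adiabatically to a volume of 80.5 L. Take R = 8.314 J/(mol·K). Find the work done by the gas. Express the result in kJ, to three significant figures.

Adiabatic: TV^(γ−1) = const with γ = 5/3.
T₂ = T₁ (V₁/V₂)^(γ−1) = 502 × (28.6/80.5)^0.667 = 502 × 0.5016 = 251.8 K.
W_by = nCᵥ(T₁ − T₂) = (0.898)(12.47)(502 − 251.8) = 2802 J.

W ≈ 2.80 kJ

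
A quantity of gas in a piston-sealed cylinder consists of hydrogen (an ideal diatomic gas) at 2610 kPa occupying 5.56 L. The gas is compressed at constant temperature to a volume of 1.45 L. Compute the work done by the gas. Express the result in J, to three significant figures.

W ≈ -19500 J

Isothermal: W = nRT ln(V₂/V₁) = P₁V₁ ln(V₂/V₁).
P₁V₁ = (2610 kPa)(5.56 L) = 14512 J.
W = 14512 × ln(1.45/5.56) = 14512 × -1.344
W_by_gas = -19504 J.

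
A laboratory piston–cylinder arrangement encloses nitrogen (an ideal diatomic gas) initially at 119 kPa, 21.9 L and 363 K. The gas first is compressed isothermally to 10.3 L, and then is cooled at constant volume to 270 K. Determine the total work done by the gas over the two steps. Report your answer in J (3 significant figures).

Step 1 (isothermal): W = P₁V₁ ln(V₂/V₁) = (2606) ln(10.3/21.9) = -1966 J.
Step 2 (isochoric): W = 0 (constant volume).
W_total = -1966 + 0 = -1966 J.

W_total ≈ -1970 J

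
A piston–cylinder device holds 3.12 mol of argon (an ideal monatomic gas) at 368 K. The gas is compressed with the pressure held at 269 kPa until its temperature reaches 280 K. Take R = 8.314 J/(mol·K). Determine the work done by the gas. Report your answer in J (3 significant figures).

W ≈ -2280 J

Isobaric: W = P ΔV = nR ΔT.
W = (3.12)(8.314)(280 − 368) = -2283 J.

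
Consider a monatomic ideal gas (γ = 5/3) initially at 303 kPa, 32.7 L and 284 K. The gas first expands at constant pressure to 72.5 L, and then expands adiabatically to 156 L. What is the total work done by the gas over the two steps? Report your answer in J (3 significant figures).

W_total ≈ 25200 J

Step 1 (isobaric): W = PΔV = (303 kPa)(72.5 − 32.7 L) = 12059 J.
After step 1: P = 303 kPa, V = 72.5 L, T = 629.7 K.
Step 2 (adiabatic): W = (P₁V₁ − P₂V₂)/(γ−1) = (21968 − 13180)/0.667 = 13181 J.
W_total = 12059 + 13181 = 25240 J.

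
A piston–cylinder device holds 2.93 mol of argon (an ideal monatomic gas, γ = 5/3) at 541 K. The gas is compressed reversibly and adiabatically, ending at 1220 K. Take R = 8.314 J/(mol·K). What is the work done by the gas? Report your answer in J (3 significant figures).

Adiabatic ⇒ Q = 0, so W_by = −ΔU = nCᵥ(T₁ − T₂).
Cᵥ = 3R/2 = 12.47 J/(mol·K).
W = (2.93)(12.47)(541 − 1220) = -24811 J.

W ≈ -24800 J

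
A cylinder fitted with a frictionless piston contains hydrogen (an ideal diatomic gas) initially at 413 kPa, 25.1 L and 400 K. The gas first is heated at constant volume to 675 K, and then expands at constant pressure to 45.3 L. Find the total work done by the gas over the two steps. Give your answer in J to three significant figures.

W_total ≈ 14100 J

Step 1 (isochoric): W = 0 (constant volume).
After step 1: P = 696.9 kPa (V unchanged).
Step 2 (isobaric): W = PΔV = (696.9 kPa)(45.3 − 25.1 L) = 14078 J.
W_total = 0 + 14078 = 14078 J.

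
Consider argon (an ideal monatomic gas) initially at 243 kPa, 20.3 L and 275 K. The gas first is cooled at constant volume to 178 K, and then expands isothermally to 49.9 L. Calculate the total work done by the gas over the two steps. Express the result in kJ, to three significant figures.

Step 1 (isochoric): W = 0 (constant volume).
After step 1: P = 157.3 kPa (V unchanged).
Step 2 (isothermal): W = P₁V₁ ln(V₂/V₁) = (3193) ln(49.9/20.3) = 2872 J.
W_total = 0 + 2872 = 2872 J.

W_total ≈ 2.87 kJ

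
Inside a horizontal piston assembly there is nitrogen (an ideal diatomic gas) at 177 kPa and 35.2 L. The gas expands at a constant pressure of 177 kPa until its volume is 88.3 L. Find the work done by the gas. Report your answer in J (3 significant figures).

Isobaric: W = P ΔV.
W = (177 kPa)(88.3 − 35.2 L) = (177)(53.1) = 9399 J.

W ≈ 9400 J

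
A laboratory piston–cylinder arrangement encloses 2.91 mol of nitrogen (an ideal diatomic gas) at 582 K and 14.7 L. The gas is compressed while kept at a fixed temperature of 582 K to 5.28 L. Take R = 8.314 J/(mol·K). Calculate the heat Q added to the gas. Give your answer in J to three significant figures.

Q ≈ -14400 J

Isothermal ⇒ ΔU = 0, so Q = W = nRT ln(V₂/V₁).
Q = (2.91)(8.314)(582) ln(5.28/14.7) = 14081 × -1.024 = -14418 J.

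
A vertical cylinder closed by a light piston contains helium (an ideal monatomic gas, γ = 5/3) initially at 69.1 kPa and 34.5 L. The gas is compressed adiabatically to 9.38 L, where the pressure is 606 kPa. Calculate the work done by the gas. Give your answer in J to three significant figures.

W ≈ -4950 J

Adiabatic: W = (P₁V₁ − P₂V₂)/(γ − 1) with γ = 5/3.
P₁V₁ = 2384 J, P₂V₂ = 5684 J.
W = (2384 − 5684) / 0.6667 = -4950 J.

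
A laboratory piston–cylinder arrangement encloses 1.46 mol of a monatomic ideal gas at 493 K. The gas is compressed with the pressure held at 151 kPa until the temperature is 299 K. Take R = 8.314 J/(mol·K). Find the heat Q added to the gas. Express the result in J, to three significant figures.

Isobaric: W = nRΔT = (1.46)(8.314)(-194) = -2355 J.
ΔU = nCᵥΔT with Cᵥ = 3R/2: ΔU = (1.46)(12.47)(-194) = -3532 J.
Q = ΔU + W = -3532 − 2355 = -5887 J.

Q ≈ -5890 J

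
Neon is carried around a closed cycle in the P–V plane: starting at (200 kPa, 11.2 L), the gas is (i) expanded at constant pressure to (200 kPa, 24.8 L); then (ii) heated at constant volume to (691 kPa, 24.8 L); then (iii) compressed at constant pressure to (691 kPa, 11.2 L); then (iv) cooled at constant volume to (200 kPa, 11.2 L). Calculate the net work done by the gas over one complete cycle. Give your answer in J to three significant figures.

W_net ≈ -6680 J

Constant-volume legs do no work.
W(i) = (200)(24.8 − 11.2) = 2720 J; W(iii) = (691)(11.2 − 24.8) = -9398 J.
W_net = 2720 − 9398 = -6678 J (the counter-clockwise enclosed area).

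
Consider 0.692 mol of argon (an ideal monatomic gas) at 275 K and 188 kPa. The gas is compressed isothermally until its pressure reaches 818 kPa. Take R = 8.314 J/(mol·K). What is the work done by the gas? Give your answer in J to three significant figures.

Isothermal process: W = nRT ln(V₂/V₁) = nRT ln(P₁/P₂).
W = (0.692)(8.314)(275) × ln(188/818)
  = 1582 × ln(0.2298) = 1582 × -1.47
W_by_gas = -2326 J.

W ≈ -2330 J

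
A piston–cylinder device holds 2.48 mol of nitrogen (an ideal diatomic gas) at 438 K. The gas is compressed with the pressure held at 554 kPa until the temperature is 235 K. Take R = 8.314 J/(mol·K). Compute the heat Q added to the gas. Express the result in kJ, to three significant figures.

Q ≈ -14.6 kJ

Isobaric: W = nRΔT = (2.48)(8.314)(-203) = -4186 J.
ΔU = nCᵥΔT with Cᵥ = 5R/2: ΔU = (2.48)(20.79)(-203) = -10464 J.
Q = ΔU + W = -10464 − 4186 = -14650 J.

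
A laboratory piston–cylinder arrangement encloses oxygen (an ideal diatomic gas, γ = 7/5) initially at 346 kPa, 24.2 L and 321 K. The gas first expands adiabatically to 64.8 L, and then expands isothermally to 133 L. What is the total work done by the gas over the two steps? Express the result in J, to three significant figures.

Step 1 (adiabatic): W = (P₁V₁ − P₂V₂)/(γ−1) = (8373 − 5647)/0.4 = 6816 J.
After step 1: P = 87.14 kPa, V = 64.8 L, T = 216.5 K.
Step 2 (isothermal): W = P₁V₁ ln(V₂/V₁) = (5647) ln(133/64.8) = 4060 J.
W_total = 6816 + 4060 = 10877 J.

W_total ≈ 10900 J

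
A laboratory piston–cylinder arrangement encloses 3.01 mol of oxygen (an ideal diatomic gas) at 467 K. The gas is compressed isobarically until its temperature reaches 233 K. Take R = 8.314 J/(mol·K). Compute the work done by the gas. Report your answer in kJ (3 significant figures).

W ≈ -5.86 kJ

Isobaric: W = P ΔV = nR ΔT.
W = (3.01)(8.314)(233 − 467) = -5856 J.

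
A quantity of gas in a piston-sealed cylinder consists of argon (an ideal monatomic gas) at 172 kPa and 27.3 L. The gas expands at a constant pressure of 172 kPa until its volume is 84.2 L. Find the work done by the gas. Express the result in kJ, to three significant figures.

W ≈ 9.79 kJ

Isobaric: W = P ΔV.
W = (172 kPa)(84.2 − 27.3 L) = (172)(56.9) = 9787 J.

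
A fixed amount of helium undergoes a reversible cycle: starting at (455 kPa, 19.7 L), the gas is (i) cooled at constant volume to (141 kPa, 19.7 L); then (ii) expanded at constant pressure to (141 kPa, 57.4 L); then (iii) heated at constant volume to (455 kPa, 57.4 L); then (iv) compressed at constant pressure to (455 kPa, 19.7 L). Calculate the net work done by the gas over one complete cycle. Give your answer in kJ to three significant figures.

Constant-volume legs do no work.
W(ii) = (141)(57.4 − 19.7) = 5316 J; W(iv) = (455)(19.7 − 57.4) = -17154 J.
W_net = 5316 − 17154 = -11838 J (the counter-clockwise enclosed area).

W_net ≈ -11.8 kJ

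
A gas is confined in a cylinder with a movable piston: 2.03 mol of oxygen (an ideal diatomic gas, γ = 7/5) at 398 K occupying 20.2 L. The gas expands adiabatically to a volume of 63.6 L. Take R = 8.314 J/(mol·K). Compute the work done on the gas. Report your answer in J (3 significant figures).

W ≈ -6180 J

Adiabatic: TV^(γ−1) = const with γ = 7/5.
T₂ = T₁ (V₁/V₂)^(γ−1) = 398 × (20.2/63.6)^0.4 = 398 × 0.6321 = 251.6 K.
W_by = nCᵥ(T₁ − T₂) = (2.03)(20.79)(398 − 251.6) = 6179 J.
Work on gas = −W_by = -6179 J.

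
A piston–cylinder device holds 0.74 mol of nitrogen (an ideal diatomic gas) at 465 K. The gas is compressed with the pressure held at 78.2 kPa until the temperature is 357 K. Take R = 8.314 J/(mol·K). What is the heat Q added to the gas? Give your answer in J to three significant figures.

Q ≈ -2330 J

Isobaric: W = nRΔT = (0.74)(8.314)(-108) = -664.5 J.
ΔU = nCᵥΔT with Cᵥ = 5R/2: ΔU = (0.74)(20.79)(-108) = -1661 J.
Q = ΔU + W = -1661 − 664.5 = -2326 J.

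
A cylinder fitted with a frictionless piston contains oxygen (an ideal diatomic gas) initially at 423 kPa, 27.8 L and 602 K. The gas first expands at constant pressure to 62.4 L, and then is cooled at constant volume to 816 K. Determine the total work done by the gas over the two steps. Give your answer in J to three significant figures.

W_total ≈ 14600 J

Step 1 (isobaric): W = PΔV = (423 kPa)(62.4 − 27.8 L) = 14636 J.
Step 2 (isochoric): W = 0 (constant volume).
W_total = 14636 + 0 = 14636 J.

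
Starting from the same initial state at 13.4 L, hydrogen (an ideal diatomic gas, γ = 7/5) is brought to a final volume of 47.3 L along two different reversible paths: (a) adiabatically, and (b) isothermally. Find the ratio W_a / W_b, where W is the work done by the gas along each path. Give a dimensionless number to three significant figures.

Path (a) adiabatic: W = P₁V₁(1 − (V₁/V₂)^(γ−1))/(γ−1) → W_a/(P₁V₁) = 0.9905.
Path (b) isothermal: W = P₁V₁ ln(V₂/V₁) → W_b/(P₁V₁) = 1.261.
W_a / W_b = 0.9905 / 1.261 = 0.7853.

W_a / W_b ≈ 0.785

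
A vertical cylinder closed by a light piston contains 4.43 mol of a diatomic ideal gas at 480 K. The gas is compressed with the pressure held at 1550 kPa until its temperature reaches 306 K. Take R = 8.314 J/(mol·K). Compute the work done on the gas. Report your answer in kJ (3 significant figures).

Isobaric: W = P ΔV = nR ΔT.
W = (4.43)(8.314)(306 − 480) = -6409 J.
Work on gas = −W_by = 6409 J.

W ≈ 6.41 kJ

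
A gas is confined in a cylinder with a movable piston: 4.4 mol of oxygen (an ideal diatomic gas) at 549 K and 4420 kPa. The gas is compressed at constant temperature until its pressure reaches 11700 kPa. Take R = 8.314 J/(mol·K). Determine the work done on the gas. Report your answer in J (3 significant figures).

W ≈ 19600 J

Isothermal process: W = nRT ln(V₂/V₁) = nRT ln(P₁/P₂).
W = (4.4)(8.314)(549) × ln(4420/11700)
  = 20083 × ln(0.3778) = 20083 × -0.9734
W_by_gas = -19550 J; work on gas = −W_by = 19550 J.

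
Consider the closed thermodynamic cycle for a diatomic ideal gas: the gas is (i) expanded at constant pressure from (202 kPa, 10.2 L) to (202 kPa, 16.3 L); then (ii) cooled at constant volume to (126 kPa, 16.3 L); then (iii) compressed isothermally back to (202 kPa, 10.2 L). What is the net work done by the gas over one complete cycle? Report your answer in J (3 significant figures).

W_net ≈ 269 J

Leg (i): W = PΔV = (202)(16.3 − 10.2) = 1232 J.
Leg (ii): W = 0.
Leg (iii): W = PᵢVᵢ ln(V_f/Vᵢ) = (2054) ln(10.2/16.3) = -962.8 J.
W_net = 1232 − 962.8 = 269.4 J.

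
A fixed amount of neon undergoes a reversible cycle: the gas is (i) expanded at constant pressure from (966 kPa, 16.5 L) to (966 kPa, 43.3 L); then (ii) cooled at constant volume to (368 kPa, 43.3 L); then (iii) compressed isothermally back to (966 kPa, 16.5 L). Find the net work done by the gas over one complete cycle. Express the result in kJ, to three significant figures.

W_net ≈ 10.5 kJ

Leg (i): W = PΔV = (966)(43.3 − 16.5) = 25889 J.
Leg (ii): W = 0.
Leg (iii): W = PᵢVᵢ ln(V_f/Vᵢ) = (15934) ln(16.5/43.3) = -15373 J.
W_net = 25889 − 15373 = 10515 J.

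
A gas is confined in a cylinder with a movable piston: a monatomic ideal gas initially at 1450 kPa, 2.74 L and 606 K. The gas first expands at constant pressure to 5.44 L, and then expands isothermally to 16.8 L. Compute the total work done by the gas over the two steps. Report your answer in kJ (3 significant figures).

W_total ≈ 12.8 kJ

Step 1 (isobaric): W = PΔV = (1450 kPa)(5.44 − 2.74 L) = 3915 J.
After step 1: P = 1450 kPa, V = 5.44 L, T = 1203 K.
Step 2 (isothermal): W = P₁V₁ ln(V₂/V₁) = (7888) ln(16.8/5.44) = 8895 J.
W_total = 3915 + 8895 = 12810 J.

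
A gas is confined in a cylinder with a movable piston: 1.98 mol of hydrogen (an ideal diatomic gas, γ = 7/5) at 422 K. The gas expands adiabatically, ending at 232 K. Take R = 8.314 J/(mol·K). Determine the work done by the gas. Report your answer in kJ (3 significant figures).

W ≈ 7.82 kJ

Adiabatic ⇒ Q = 0, so W_by = −ΔU = nCᵥ(T₁ − T₂).
Cᵥ = 5R/2 = 20.79 J/(mol·K).
W = (1.98)(20.79)(422 − 232) = 7819 J.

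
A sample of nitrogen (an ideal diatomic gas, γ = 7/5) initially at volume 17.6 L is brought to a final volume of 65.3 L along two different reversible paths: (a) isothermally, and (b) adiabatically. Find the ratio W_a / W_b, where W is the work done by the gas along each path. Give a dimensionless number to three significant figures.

W_a / W_b ≈ 1.29

Path (a) isothermal: W = P₁V₁ ln(V₂/V₁) → W_a/(P₁V₁) = 1.311.
Path (b) adiabatic: W = P₁V₁(1 − (V₁/V₂)^(γ−1))/(γ−1) → W_b/(P₁V₁) = 1.02.
W_a / W_b = 1.311 / 1.02 = 1.285.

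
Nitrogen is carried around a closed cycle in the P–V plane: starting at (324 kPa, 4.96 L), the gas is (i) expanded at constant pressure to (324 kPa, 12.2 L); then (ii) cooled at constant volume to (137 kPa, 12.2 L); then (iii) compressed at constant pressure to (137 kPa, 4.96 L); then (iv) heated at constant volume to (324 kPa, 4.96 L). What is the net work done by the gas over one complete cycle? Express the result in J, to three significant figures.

W_net ≈ 1350 J

Constant-volume legs do no work.
W(i) = (324)(12.2 − 4.96) = 2346 J; W(iii) = (137)(4.96 − 12.2) = -991.9 J.
W_net = 2346 − 991.9 = 1354 J (the clockwise enclosed area).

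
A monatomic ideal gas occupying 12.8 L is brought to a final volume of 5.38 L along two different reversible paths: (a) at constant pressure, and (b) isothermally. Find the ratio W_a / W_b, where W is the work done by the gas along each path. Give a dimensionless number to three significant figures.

W_a / W_b ≈ 0.669

Path (a) isobaric: W = P₁(V₂ − V₁) → W_a/(P₁V₁) = -0.5797.
Path (b) isothermal: W = P₁V₁ ln(V₂/V₁) → W_b/(P₁V₁) = -0.8668.
W_a / W_b = -0.5797 / -0.8668 = 0.6688.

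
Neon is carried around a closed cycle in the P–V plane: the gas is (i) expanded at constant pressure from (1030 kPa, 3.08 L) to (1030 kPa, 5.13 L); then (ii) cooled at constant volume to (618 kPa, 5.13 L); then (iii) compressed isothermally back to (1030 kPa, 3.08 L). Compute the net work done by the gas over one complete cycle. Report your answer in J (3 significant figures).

W_net ≈ 494 J

Leg (i): W = PΔV = (1030)(5.13 − 3.08) = 2112 J.
Leg (ii): W = 0.
Leg (iii): W = PᵢVᵢ ln(V_f/Vᵢ) = (3170) ln(3.08/5.13) = -1617 J.
W_net = 2112 − 1617 = 494.1 J.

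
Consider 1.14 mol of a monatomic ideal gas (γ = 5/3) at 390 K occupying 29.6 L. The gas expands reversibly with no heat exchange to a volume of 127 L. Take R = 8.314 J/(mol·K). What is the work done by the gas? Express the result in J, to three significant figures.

W ≈ 3440 J

Adiabatic: TV^(γ−1) = const with γ = 5/3.
T₂ = T₁ (V₁/V₂)^(γ−1) = 390 × (29.6/127)^0.667 = 390 × 0.3787 = 147.7 K.
W_by = nCᵥ(T₁ − T₂) = (1.14)(12.47)(390 − 147.7) = 3445 J.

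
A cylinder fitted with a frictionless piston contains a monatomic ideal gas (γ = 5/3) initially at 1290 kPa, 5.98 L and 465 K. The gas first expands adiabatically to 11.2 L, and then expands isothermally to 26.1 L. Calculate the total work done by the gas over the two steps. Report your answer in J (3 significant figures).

Step 1 (adiabatic): W = (P₁V₁ − P₂V₂)/(γ−1) = (7714 − 5077)/0.667 = 3956 J.
After step 1: P = 453.3 kPa, V = 11.2 L, T = 306 K.
Step 2 (isothermal): W = P₁V₁ ln(V₂/V₁) = (5077) ln(26.1/11.2) = 4295 J.
W_total = 3956 + 4295 = 8251 J.

W_total ≈ 8250 J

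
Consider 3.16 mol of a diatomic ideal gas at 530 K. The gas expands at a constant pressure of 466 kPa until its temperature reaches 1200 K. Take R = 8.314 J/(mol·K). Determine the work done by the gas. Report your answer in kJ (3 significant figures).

Isobaric: W = P ΔV = nR ΔT.
W = (3.16)(8.314)(1200 − 530) = 17602 J.

W ≈ 17.6 kJ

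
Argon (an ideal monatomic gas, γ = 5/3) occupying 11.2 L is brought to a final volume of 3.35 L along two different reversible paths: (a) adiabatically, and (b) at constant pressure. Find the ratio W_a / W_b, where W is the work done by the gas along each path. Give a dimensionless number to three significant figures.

W_a / W_b ≈ 2.64

Path (a) adiabatic: W = P₁V₁(1 − (V₁/V₂)^(γ−1))/(γ−1) → W_a/(P₁V₁) = -1.854.
Path (b) isobaric: W = P₁(V₂ − V₁) → W_b/(P₁V₁) = -0.7009.
W_a / W_b = -1.854 / -0.7009 = 2.645.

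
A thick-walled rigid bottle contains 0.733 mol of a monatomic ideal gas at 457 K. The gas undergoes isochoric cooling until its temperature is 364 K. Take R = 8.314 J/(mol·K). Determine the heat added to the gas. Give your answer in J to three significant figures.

Constant volume ⇒ W = 0, so Q = ΔU = nCᵥΔT with Cᵥ = 3R/2 = 12.47 J/(mol·K).
ΔU = (0.733)(12.47)(364 − 457) = -850.1 J.

Q ≈ -850 J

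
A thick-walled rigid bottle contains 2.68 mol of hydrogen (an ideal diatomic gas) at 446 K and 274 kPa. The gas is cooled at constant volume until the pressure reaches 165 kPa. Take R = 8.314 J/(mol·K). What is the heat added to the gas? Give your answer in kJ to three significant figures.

Q ≈ -9.88 kJ

Constant volume ⇒ W = 0, so Q = ΔU = nCᵥΔT with Cᵥ = 5R/2 = 20.79 J/(mol·K).
At constant V, T₂/T₁ = P₂/P₁ ⇒ ΔT = T₁(P₂/P₁ − 1) = 446·(165/274 − 1) = -177.4 K.
ΔU = (2.68)(20.79)(-177.4) = -9883 J.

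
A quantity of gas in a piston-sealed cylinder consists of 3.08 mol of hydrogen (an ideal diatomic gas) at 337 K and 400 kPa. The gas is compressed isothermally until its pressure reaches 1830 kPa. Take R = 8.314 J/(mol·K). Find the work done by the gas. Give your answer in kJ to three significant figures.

W ≈ -13.1 kJ

Isothermal process: W = nRT ln(V₂/V₁) = nRT ln(P₁/P₂).
W = (3.08)(8.314)(337) × ln(400/1830)
  = 8630 × ln(0.2186) = 8630 × -1.521
W_by_gas = -13122 J.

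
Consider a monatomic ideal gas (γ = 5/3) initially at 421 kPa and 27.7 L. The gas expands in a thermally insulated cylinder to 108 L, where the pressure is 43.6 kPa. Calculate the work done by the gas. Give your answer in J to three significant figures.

Adiabatic: W = (P₁V₁ − P₂V₂)/(γ − 1) with γ = 5/3.
P₁V₁ = 11662 J, P₂V₂ = 4709 J.
W = (11662 − 4709) / 0.6667 = 10429 J.

W ≈ 10400 J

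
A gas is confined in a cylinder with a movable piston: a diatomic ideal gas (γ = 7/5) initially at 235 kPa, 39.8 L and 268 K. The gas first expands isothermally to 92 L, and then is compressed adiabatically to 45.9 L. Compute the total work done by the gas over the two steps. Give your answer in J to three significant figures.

W_total ≈ 339 J

Step 1 (isothermal): W = P₁V₁ ln(V₂/V₁) = (9353) ln(92/39.8) = 7837 J.
After step 1: P = 101.7 kPa, V = 92 L, T = 268 K.
Step 2 (adiabatic): W = (P₁V₁ − P₂V₂)/(γ−1) = (9353 − 12352)/0.4 = -7498 J.
W_total = 7837 − 7498 = 339.3 J.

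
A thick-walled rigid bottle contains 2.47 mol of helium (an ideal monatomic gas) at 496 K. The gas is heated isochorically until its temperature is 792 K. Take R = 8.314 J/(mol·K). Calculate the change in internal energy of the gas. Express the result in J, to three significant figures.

ΔU ≈ 9120 J

Constant volume ⇒ W = 0, so Q = ΔU = nCᵥΔT with Cᵥ = 3R/2 = 12.47 J/(mol·K).
ΔU = (2.47)(12.47)(792 − 496) = 9118 J.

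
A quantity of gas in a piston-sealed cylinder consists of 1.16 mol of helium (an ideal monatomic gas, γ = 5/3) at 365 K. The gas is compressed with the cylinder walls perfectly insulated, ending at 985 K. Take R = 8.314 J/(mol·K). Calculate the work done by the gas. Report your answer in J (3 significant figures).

Adiabatic ⇒ Q = 0, so W_by = −ΔU = nCᵥ(T₁ − T₂).
Cᵥ = 3R/2 = 12.47 J/(mol·K).
W = (1.16)(12.47)(365 − 985) = -8969 J.

W ≈ -8970 J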